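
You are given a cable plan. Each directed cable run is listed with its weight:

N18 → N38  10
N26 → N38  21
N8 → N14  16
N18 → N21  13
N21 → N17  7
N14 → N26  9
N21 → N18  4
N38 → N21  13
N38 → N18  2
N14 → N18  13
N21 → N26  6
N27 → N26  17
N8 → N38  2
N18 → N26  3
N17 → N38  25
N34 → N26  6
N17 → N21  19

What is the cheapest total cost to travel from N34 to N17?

Candidate routes:
N34 - N26 - N38 - N21 - N17: 6+21+13+7 = 47
N34 - N26 - N38 - N18 - N21 - N17: 6+21+2+13+7 = 49
The minimum is 47 via N34 - N26 - N38 - N21 - N17.

47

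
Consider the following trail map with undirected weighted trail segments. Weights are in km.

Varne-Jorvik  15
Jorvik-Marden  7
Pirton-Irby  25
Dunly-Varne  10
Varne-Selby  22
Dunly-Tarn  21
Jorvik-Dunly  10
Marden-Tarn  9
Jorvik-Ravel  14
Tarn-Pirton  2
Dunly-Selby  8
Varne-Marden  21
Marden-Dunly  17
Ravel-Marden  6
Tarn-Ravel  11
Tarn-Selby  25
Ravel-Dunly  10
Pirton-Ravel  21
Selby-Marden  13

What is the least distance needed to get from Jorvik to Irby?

43 km

Compare a few routes:
Jorvik - Marden - Ravel - Tarn - Pirton - Irby: 7+6+11+2+25 = 51
Jorvik - Marden - Tarn - Pirton - Irby: 7+9+2+25 = 43
The minimum is 43 km via Jorvik - Marden - Tarn - Pirton - Irby.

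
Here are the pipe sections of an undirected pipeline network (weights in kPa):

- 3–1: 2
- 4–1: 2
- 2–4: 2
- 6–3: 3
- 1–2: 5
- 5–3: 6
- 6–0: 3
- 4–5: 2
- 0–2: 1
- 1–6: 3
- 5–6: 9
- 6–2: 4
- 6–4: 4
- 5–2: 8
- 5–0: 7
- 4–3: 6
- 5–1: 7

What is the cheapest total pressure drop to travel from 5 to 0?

Shortest distances from 5:
5: 0
4: 2  (via 5)
1: 4  (via 4)
2: 4  (via 4)
0: 5  (via 2)
Shortest route: 5–4–2–0 = 5 kPa.

5 kPa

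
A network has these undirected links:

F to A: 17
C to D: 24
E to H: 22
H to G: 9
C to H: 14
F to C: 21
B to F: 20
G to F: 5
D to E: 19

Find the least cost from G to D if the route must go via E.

Shortest G→E: G–H–E = 31
Shortest E→D: E–D = 19
Total via E: 31 + 19 = 50.

50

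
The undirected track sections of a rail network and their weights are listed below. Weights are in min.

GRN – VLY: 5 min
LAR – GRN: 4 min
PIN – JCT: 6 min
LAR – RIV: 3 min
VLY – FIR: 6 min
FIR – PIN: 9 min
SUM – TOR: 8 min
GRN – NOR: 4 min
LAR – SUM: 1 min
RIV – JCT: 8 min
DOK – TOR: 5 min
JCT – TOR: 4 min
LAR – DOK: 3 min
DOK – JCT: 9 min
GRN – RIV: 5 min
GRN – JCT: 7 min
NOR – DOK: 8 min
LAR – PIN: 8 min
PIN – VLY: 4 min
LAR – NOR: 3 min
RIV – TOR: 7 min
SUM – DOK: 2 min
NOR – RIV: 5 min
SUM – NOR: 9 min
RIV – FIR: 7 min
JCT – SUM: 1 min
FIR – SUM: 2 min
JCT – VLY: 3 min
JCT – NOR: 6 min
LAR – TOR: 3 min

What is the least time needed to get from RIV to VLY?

8 min

Settle nodes by increasing distance from RIV:
RIV: 0
LAR: 3  (via RIV)
SUM: 4  (via LAR)
GRN: 5  (via RIV)
JCT: 5  (via SUM)
NOR: 5  (via RIV)
TOR: 6  (via LAR)
DOK: 6  (via LAR)
FIR: 6  (via SUM)
VLY: 8  (via JCT)
Shortest route: RIV–LAR–SUM–JCT–VLY = 8 min.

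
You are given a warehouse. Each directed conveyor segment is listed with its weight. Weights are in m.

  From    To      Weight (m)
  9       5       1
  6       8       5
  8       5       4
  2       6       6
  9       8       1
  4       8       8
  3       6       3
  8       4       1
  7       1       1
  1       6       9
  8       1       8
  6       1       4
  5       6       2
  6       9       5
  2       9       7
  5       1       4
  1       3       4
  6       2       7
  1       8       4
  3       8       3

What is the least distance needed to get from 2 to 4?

Settle nodes by increasing distance from 2:
2: 0
6: 6  (via 2)
9: 7  (via 2)
5: 8  (via 9)
8: 8  (via 9)
4: 9  (via 8)
Shortest route: 2–9–8–4 = 9 m.

9 m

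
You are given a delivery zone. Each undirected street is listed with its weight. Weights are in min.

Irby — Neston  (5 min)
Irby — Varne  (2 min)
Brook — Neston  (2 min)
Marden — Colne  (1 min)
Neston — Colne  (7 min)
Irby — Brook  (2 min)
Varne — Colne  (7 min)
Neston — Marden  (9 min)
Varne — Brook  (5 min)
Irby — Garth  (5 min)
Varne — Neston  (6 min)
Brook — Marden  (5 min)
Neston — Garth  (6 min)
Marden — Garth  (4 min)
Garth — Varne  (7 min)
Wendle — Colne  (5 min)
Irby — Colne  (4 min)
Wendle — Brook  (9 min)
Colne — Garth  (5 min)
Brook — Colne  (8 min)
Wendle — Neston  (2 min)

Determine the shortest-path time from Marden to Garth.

Compare a few routes:
Marden - Garth: 4 = 4
Marden - Colne - Garth: 1+5 = 6
Marden - Colne - Irby - Garth: 1+4+5 = 10
Cheapest is Marden - Garth at 4 min.

4 min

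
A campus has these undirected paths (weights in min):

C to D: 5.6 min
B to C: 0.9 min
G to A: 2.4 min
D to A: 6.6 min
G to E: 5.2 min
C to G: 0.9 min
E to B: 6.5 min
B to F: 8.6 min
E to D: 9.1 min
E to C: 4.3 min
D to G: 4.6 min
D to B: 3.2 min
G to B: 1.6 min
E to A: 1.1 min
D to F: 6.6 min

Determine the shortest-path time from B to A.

Compare a few routes:
B–C–G–A: 0.9+0.9+2.4 = 4.2
B–G–A: 1.6+2.4 = 4
The minimum is 4 min via B–G–A.

4 min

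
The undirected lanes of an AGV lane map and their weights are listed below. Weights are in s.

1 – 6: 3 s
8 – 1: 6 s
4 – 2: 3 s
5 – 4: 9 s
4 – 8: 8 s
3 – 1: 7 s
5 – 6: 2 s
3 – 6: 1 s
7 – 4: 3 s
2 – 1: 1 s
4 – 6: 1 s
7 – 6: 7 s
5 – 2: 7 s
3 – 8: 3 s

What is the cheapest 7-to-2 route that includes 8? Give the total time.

15 s

Shortest 7→8: 7–4–6–3–8 = 8
Best 8 to 2: 8–1–2 costing 7
Total via 8: 8 + 7 = 15 s.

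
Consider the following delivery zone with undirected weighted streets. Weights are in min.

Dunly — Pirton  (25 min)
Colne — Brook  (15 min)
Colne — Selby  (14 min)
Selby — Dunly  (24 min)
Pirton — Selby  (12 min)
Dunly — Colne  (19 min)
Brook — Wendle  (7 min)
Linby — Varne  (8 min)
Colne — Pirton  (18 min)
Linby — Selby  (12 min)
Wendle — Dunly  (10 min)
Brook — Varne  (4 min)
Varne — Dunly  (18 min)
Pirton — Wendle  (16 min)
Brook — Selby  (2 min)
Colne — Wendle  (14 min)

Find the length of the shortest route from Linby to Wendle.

19 min

Compare a few routes:
Linby → Selby → Brook → Wendle: 12+2+7 = 21
Linby → Varne → Brook → Wendle: 8+4+7 = 19
Cheapest is Linby → Varne → Brook → Wendle at 19 min.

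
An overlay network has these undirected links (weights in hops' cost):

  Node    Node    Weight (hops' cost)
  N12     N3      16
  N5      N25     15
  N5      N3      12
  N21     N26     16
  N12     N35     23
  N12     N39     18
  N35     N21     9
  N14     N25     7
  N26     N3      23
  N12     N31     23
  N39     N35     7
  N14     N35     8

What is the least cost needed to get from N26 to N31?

Compare a few routes:
N26–N21–N35–N39–N12–N31: 16+9+7+18+23 = 73
N26–N21–N35–N12–N31: 16+9+23+23 = 71
N26–N3–N12–N31: 23+16+23 = 62
Cheapest is N26–N3–N12–N31 at 62 hops' cost.

62 hops' cost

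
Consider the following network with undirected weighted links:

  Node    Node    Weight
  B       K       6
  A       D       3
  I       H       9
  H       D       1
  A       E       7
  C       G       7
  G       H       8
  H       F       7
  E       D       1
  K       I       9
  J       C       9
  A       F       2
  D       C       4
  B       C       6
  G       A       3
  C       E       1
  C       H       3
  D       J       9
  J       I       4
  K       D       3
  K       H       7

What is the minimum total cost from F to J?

14

Enumerating some paths:
F - A - D - J: 2+3+9 = 14
F - A - D - E - C - J: 2+3+1+1+9 = 16
F - H - D - J: 7+1+9 = 17
F - A - D - H - C - J: 2+3+1+3+9 = 18
The minimum is 14 via F - A - D - J.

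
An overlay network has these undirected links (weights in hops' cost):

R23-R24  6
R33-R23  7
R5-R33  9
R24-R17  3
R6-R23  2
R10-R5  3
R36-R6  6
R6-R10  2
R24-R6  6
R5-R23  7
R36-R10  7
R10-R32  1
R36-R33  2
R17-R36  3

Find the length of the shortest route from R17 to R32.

Enumerating some paths:
R17 - R24 - R6 - R10 - R32: 3+6+2+1 = 12
R17 - R36 - R6 - R10 - R32: 3+6+2+1 = 12
R17 - R36 - R10 - R32: 3+7+1 = 11
Cheapest is R17 - R36 - R10 - R32 at 11 hops' cost.

11 hops' cost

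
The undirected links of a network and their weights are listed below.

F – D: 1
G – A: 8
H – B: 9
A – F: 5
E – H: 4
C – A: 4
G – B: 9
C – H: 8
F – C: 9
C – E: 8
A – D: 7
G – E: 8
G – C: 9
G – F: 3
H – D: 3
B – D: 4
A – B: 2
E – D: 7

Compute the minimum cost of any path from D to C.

10

Shortest distances from D:
D: 0
F: 1  (via D)
H: 3  (via D)
B: 4  (via D)
G: 4  (via F)
A: 6  (via F)
E: 7  (via D)
C: 10  (via F)
Shortest route: D–F–C = 10.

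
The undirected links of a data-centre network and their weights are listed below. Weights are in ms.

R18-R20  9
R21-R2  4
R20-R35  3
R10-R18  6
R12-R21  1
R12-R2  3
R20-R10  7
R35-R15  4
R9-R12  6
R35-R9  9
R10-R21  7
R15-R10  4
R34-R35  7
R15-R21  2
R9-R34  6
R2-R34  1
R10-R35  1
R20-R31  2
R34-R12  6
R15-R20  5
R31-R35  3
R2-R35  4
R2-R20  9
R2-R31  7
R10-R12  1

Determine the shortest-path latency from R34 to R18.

11 ms

Enumerating some paths:
R34 → R2 → R12 → R10 → R18: 1+3+1+6 = 11
R34 → R2 → R35 → R10 → R18: 1+4+1+6 = 12
The minimum is 11 ms via R34 → R2 → R12 → R10 → R18.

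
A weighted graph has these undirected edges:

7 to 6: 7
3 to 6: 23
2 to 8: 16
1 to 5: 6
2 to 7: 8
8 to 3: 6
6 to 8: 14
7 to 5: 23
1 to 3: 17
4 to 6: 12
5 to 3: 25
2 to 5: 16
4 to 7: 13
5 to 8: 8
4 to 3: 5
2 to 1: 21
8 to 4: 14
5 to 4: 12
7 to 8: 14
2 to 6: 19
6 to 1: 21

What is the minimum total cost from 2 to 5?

Compare a few routes:
2 - 8 - 5: 16+8 = 24
2 - 5: 16 = 16
Cheapest is 2 - 5 at 16.

16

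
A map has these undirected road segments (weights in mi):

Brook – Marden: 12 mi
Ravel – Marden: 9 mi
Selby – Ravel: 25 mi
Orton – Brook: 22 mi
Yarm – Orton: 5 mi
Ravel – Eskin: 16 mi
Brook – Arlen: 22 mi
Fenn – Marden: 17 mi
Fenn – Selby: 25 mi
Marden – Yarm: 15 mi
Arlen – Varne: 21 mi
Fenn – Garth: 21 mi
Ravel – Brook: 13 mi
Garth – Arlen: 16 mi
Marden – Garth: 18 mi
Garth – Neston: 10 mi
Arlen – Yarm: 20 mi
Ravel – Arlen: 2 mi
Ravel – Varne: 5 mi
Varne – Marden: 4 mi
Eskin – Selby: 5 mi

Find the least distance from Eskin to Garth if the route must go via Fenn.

Shortest Eskin→Fenn: Eskin–Selby–Fenn = 30
Best Fenn to Garth: Fenn–Garth costing 21
Total via Fenn: 30 + 21 = 51 mi.

51 mi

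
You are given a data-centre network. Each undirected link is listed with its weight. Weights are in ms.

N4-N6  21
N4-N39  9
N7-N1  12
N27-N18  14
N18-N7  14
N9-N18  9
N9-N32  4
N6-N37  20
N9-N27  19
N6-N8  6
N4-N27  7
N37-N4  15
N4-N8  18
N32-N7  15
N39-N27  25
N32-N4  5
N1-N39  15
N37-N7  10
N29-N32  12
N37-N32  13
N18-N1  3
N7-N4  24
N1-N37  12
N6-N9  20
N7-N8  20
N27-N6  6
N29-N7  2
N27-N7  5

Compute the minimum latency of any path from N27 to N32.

12 ms

Running Dijkstra from N27:
N27: 0
N7: 5  (via N27)
N6: 6  (via N27)
N29: 7  (via N7)
N4: 7  (via N27)
N8: 12  (via N6)
N32: 12  (via N4)
Shortest route: N27 → N4 → N32 = 12 ms.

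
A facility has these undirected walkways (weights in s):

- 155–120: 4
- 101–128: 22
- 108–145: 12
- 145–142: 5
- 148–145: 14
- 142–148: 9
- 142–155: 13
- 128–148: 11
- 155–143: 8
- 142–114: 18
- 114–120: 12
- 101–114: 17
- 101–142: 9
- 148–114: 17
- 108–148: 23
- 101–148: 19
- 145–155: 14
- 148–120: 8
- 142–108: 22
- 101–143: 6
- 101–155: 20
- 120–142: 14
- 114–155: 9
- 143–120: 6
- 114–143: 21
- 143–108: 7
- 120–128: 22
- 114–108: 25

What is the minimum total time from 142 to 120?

14 s

Running Dijkstra from 142:
142: 0
145: 5  (via 142)
148: 9  (via 142)
101: 9  (via 142)
155: 13  (via 142)
120: 14  (via 142)
Shortest route: 142 → 120 = 14 s.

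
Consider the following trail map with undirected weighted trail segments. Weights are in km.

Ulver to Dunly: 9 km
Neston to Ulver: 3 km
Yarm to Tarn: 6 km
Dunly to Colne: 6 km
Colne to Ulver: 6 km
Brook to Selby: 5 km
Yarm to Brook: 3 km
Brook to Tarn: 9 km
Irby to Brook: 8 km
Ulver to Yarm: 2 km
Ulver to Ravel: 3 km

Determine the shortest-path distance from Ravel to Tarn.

11 km

Candidate routes:
Ravel → Ulver → Yarm → Tarn: 3+2+6 = 11
Ravel → Ulver → Yarm → Brook → Tarn: 3+2+3+9 = 17
The minimum is 11 km via Ravel → Ulver → Yarm → Tarn.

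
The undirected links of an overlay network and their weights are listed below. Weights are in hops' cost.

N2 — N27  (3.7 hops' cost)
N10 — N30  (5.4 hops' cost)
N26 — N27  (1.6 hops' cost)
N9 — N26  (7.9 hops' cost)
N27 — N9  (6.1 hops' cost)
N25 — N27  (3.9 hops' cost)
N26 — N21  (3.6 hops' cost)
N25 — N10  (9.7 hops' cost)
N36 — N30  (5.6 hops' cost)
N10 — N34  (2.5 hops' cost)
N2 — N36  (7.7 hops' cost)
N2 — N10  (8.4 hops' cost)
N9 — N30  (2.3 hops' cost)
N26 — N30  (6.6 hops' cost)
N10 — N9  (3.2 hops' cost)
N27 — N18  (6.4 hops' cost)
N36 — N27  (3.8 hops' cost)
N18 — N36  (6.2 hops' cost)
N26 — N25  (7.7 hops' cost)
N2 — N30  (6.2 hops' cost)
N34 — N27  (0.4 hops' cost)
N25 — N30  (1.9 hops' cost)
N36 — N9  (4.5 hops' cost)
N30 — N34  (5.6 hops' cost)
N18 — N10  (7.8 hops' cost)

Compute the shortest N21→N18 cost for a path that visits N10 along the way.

Best N21 to N10: N21–N26–N27–N34–N10 costing 8.1
Best N10 to N18: N10–N18 costing 7.8
Total via N10: 8.1 + 7.8 = 15.9 hops' cost.

15.9 hops' cost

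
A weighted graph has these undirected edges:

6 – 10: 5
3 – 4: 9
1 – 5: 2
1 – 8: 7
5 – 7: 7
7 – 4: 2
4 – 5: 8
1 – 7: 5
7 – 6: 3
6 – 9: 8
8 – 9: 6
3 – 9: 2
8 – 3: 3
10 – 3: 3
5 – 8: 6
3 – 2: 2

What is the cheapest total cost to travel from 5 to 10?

Compare a few routes:
5–8–3–10: 6+3+3 = 12
5–7–6–10: 7+3+5 = 15
The minimum is 12 via 5–8–3–10.

12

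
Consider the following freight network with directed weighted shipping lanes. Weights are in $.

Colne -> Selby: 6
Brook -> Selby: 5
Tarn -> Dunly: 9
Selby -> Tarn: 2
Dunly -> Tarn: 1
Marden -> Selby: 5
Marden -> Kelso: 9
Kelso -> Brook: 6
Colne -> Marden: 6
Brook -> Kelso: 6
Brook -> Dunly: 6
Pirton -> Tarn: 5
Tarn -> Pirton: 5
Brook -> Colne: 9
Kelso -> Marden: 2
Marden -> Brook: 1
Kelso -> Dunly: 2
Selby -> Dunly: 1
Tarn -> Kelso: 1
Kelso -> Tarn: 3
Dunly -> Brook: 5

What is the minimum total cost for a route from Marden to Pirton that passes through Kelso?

Best Marden to Kelso: Marden → Brook → Kelso costing 7
Shortest Kelso→Pirton: Kelso → Tarn → Pirton = 8
Total via Kelso: 7 + 8 = $15.

$15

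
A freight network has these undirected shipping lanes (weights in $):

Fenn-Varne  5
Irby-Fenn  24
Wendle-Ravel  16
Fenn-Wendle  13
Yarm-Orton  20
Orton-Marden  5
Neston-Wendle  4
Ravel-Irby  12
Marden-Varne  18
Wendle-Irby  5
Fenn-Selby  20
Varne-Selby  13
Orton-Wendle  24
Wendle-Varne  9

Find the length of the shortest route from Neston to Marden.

Shortest distances from Neston:
Neston: 0
Wendle: 4  (via Neston)
Irby: 9  (via Wendle)
Varne: 13  (via Wendle)
Fenn: 17  (via Wendle)
Ravel: 20  (via Wendle)
Selby: 26  (via Varne)
Orton: 28  (via Wendle)
Marden: 31  (via Varne)
Shortest route: Neston → Wendle → Varne → Marden = $31.

$31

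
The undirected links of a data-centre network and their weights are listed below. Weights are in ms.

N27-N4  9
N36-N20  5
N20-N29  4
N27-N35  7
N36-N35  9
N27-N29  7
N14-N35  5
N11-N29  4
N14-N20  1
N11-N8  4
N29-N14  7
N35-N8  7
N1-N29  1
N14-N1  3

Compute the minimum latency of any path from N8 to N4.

Running Dijkstra from N8:
N8: 0
N11: 4  (via N8)
N35: 7  (via N8)
N29: 8  (via N11)
N1: 9  (via N29)
N20: 12  (via N29)
N14: 12  (via N35)
N27: 14  (via N35)
N36: 16  (via N35)
N4: 23  (via N27)
Shortest route: N8–N35–N27–N4 = 23 ms.

23 ms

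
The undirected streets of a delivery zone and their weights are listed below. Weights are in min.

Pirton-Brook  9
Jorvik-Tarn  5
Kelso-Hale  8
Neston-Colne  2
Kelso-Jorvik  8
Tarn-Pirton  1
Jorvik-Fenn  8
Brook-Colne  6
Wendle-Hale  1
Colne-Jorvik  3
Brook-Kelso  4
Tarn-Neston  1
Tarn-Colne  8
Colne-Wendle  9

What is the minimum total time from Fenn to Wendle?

Shortest distances from Fenn:
Fenn: 0
Jorvik: 8  (via Fenn)
Colne: 11  (via Jorvik)
Neston: 13  (via Colne)
Tarn: 13  (via Jorvik)
Pirton: 14  (via Tarn)
Kelso: 16  (via Jorvik)
Brook: 17  (via Colne)
Wendle: 20  (via Colne)
Shortest route: Fenn–Jorvik–Colne–Wendle = 20 min.

20 min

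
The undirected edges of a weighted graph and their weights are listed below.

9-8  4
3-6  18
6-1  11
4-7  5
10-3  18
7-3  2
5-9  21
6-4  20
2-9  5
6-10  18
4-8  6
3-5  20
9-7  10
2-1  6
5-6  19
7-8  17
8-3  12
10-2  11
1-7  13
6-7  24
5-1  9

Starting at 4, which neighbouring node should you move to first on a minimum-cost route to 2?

Compare a few routes:
4 - 8 - 9 - 2: 6+4+5 = 15
4 - 7 - 9 - 2: 5+10+5 = 20
Cheapest is 4 - 8 - 9 - 2 at 15.
So from 4 the first move is to 8.

8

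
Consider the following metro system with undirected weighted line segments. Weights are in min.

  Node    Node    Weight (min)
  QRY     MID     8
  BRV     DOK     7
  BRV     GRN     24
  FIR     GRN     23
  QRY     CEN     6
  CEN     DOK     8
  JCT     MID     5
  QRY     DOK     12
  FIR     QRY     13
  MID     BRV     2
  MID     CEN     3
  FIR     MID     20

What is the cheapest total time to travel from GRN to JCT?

31 min

Running Dijkstra from GRN:
GRN: 0
FIR: 23  (via GRN)
BRV: 24  (via GRN)
MID: 26  (via BRV)
CEN: 29  (via MID)
JCT: 31  (via MID)
Shortest route: GRN–BRV–MID–JCT = 31 min.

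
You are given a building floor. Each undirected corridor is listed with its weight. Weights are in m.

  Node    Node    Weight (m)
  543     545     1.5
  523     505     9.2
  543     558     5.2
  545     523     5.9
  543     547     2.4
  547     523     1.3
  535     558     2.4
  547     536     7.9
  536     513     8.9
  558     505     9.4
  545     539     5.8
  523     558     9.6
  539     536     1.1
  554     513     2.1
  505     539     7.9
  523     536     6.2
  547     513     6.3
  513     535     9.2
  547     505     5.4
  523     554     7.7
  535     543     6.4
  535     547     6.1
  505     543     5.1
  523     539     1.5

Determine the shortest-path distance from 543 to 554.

10.8 m

Running Dijkstra from 543:
543: 0
545: 1.5  (via 543)
547: 2.4  (via 543)
523: 3.7  (via 547)
505: 5.1  (via 543)
558: 5.2  (via 543)
539: 5.2  (via 523)
536: 6.3  (via 539)
535: 6.4  (via 543)
513: 8.7  (via 547)
554: 10.8  (via 513)
Shortest route: 543 → 547 → 513 → 554 = 10.8 m.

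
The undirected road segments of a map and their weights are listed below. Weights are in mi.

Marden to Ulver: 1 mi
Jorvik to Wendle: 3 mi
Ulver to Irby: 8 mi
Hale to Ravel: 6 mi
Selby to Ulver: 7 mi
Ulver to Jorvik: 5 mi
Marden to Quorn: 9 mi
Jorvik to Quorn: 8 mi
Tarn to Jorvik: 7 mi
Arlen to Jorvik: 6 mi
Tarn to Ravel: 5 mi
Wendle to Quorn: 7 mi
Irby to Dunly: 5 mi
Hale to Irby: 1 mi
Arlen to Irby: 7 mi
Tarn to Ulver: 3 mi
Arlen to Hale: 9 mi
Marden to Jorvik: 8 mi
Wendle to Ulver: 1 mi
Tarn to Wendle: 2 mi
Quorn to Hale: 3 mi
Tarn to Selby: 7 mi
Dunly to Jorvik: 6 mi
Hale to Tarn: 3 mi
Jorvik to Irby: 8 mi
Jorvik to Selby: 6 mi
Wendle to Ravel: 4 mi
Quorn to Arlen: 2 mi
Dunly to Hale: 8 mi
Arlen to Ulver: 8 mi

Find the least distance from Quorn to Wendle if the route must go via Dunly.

18 mi

Shortest Quorn→Dunly: Quorn–Hale–Irby–Dunly = 9
Shortest Dunly→Wendle: Dunly–Jorvik–Wendle = 9
Total via Dunly: 9 + 9 = 18 mi.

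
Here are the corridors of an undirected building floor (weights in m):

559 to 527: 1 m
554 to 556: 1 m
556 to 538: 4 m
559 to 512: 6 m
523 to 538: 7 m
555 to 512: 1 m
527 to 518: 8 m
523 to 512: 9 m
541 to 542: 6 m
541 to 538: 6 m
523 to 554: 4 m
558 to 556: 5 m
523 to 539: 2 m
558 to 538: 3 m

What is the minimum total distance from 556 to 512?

14 m

Running Dijkstra from 556:
556: 0
554: 1  (via 556)
538: 4  (via 556)
523: 5  (via 554)
558: 5  (via 556)
539: 7  (via 523)
541: 10  (via 538)
512: 14  (via 523)
Shortest route: 556 → 554 → 523 → 512 = 14 m.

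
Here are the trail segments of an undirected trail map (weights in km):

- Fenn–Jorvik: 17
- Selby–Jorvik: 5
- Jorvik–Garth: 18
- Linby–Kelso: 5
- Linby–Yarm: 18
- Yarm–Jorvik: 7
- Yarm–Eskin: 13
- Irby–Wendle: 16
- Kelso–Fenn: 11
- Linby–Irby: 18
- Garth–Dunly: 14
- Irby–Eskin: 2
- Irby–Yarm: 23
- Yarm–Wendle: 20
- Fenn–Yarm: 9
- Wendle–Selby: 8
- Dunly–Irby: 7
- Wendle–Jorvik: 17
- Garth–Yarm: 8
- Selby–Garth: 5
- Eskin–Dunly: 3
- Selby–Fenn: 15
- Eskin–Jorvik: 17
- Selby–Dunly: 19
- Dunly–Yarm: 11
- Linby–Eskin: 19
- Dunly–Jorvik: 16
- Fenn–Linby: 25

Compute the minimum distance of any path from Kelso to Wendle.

Enumerating some paths:
Kelso - Fenn - Yarm - Jorvik - Selby - Wendle: 11+9+7+5+8 = 40
Kelso - Fenn - Selby - Wendle: 11+15+8 = 34
Kelso - Linby - Irby - Wendle: 5+18+16 = 39
Kelso - Fenn - Yarm - Wendle: 11+9+20 = 40
Cheapest is Kelso - Fenn - Selby - Wendle at 34 km.

34 km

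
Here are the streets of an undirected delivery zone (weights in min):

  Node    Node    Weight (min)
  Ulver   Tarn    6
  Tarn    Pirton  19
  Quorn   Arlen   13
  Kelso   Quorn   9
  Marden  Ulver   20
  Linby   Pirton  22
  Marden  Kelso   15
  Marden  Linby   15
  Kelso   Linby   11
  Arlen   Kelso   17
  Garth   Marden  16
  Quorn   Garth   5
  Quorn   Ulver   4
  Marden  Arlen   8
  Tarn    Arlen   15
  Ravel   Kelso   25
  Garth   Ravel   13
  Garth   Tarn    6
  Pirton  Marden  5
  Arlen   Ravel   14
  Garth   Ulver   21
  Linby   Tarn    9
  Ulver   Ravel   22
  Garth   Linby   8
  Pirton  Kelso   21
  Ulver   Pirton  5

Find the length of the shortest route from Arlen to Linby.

Enumerating some paths:
Arlen → Tarn → Linby: 15+9 = 24
Arlen → Marden → Linby: 8+15 = 23
The minimum is 23 min via Arlen → Marden → Linby.

23 min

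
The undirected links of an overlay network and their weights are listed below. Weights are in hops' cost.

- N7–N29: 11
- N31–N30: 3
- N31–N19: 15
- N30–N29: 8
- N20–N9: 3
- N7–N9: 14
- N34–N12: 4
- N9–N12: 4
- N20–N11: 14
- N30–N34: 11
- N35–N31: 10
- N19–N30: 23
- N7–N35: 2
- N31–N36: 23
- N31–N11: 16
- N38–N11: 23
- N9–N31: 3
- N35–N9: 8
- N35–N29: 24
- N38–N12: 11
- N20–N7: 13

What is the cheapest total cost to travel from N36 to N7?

35 hops' cost

Enumerating some paths:
N36 → N31 → N9 → N35 → N7: 23+3+8+2 = 36
N36 → N31 → N35 → N7: 23+10+2 = 35
N36 → N31 → N9 → N7: 23+3+14 = 40
The minimum is 35 hops' cost via N36 → N31 → N35 → N7.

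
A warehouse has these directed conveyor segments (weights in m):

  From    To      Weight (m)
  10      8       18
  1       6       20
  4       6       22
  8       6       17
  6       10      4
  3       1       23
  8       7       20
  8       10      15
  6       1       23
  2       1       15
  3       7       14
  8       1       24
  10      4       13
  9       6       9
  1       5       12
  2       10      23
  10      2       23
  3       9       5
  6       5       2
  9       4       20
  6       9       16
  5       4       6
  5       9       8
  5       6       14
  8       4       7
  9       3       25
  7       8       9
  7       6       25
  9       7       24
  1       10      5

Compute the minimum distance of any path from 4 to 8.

Enumerating some paths:
4 → 6 → 5 → 9 → 7 → 8: 22+2+8+24+9 = 65
4 → 6 → 1 → 10 → 8: 22+23+5+18 = 68
4 → 6 → 10 → 8: 22+4+18 = 44
Cheapest is 4 → 6 → 10 → 8 at 44 m.

44 m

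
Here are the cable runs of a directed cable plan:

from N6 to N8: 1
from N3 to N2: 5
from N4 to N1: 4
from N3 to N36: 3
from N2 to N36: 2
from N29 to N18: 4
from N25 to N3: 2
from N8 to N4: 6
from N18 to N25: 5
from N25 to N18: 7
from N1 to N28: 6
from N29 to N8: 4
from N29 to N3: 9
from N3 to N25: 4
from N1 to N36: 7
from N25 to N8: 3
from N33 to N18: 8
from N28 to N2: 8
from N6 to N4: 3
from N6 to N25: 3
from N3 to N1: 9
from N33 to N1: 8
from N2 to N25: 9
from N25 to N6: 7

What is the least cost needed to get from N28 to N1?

28

Candidate routes:
N28 → N2 → N25 → N3 → N1: 8+9+2+9 = 28
N28 → N2 → N25 → N6 → N4 → N1: 8+9+7+3+4 = 31
N28 → N2 → N25 → N6 → N8 → N4 → N1: 8+9+7+1+6+4 = 35
N28 → N2 → N25 → N8 → N4 → N1: 8+9+3+6+4 = 30
Cheapest is N28 → N2 → N25 → N3 → N1 at 28.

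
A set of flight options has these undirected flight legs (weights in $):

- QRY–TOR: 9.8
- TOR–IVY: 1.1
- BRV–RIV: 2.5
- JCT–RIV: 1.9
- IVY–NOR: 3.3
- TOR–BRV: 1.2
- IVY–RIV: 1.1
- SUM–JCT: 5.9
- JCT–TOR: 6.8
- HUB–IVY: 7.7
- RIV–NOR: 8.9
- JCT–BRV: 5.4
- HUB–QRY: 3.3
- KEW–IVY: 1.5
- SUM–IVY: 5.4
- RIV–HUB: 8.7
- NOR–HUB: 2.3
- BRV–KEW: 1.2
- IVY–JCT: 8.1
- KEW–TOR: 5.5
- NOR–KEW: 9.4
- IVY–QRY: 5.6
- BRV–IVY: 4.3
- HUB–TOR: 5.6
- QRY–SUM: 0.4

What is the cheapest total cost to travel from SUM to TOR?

Running Dijkstra from SUM:
SUM: 0
QRY: 0.4  (via SUM)
HUB: 3.7  (via QRY)
IVY: 5.4  (via SUM)
JCT: 5.9  (via SUM)
NOR: 6  (via HUB)
RIV: 6.5  (via IVY)
TOR: 6.5  (via IVY)
Shortest route: SUM–IVY–TOR = $6.5.

$6.5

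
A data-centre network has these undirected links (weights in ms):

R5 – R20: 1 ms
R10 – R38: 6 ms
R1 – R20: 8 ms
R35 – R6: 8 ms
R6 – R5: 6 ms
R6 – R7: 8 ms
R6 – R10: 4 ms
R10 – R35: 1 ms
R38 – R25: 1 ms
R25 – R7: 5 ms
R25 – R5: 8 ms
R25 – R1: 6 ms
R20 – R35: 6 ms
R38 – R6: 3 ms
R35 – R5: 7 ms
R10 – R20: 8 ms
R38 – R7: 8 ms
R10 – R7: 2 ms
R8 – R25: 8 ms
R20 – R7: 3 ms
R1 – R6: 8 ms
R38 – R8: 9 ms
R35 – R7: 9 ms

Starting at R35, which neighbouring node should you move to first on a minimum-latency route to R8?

R10

Compare a few routes:
R35 → R10 → R38 → R8: 1+6+9 = 16
R35 → R10 → R6 → R38 → R8: 1+4+3+9 = 17
R35 → R10 → R6 → R38 → R25 → R8: 1+4+3+1+8 = 17
The minimum is 16 ms via R35 → R10 → R38 → R8.
So from R35 the first move is to R10.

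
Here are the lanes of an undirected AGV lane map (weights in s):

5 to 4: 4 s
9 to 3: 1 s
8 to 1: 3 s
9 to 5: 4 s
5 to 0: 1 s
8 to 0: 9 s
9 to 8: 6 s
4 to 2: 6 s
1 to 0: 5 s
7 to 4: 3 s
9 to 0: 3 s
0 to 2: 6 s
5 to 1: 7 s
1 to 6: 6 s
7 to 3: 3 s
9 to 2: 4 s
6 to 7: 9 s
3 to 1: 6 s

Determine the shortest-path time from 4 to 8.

Candidate routes:
4–5–0–8: 4+1+9 = 14
4–7–3–9–8: 3+3+1+6 = 13
Cheapest is 4–7–3–9–8 at 13 s.

13 s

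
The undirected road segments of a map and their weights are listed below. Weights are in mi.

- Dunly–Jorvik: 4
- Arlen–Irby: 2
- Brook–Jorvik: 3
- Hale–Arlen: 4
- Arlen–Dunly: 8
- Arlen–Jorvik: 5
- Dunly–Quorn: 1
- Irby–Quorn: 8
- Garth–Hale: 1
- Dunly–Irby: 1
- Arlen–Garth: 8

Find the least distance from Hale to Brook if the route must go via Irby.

14 mi

Best Hale to Irby: Hale → Arlen → Irby costing 6
Shortest Irby→Brook: Irby → Dunly → Jorvik → Brook = 8
Total via Irby: 6 + 8 = 14 mi.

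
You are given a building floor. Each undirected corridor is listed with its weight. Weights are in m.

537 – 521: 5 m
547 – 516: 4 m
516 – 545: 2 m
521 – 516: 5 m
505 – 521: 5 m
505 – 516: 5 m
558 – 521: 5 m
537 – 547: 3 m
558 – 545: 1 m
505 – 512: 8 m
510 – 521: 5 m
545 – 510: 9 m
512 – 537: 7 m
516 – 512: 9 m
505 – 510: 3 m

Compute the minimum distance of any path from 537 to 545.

Candidate routes:
537–521–505–516–545: 5+5+5+2 = 17
537–547–516–545: 3+4+2 = 9
537–521–558–545: 5+5+1 = 11
537–521–516–545: 5+5+2 = 12
The minimum is 9 m via 537–547–516–545.

9 m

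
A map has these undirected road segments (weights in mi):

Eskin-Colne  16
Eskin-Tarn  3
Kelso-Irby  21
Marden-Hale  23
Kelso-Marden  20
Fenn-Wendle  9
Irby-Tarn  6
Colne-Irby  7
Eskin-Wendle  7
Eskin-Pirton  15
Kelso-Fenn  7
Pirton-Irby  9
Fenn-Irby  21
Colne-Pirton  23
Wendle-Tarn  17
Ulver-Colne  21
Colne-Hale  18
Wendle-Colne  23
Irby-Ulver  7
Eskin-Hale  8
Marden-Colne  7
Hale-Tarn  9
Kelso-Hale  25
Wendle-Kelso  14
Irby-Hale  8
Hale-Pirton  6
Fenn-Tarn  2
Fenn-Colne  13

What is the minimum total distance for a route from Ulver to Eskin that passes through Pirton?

Best Ulver to Pirton: Ulver–Irby–Pirton costing 16
Best Pirton to Eskin: Pirton–Hale–Eskin costing 14
Total via Pirton: 16 + 14 = 30 mi.

30 mi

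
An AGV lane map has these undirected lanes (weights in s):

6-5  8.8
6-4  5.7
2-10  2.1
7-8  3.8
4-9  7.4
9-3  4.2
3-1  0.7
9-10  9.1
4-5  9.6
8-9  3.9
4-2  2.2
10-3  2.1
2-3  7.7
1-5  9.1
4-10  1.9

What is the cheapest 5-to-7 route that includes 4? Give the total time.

24.7 s

Shortest 5→4: 5–4 = 9.6
Shortest 4→7: 4–9–8–7 = 15.1
Total via 4: 9.6 + 15.1 = 24.7 s.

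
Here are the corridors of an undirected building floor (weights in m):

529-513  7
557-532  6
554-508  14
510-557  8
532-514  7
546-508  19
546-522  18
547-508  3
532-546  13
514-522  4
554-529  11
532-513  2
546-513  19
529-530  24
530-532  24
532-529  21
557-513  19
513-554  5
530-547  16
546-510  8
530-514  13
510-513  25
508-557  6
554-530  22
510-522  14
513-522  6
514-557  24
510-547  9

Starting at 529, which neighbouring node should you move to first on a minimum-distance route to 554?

Candidate routes:
529–513–554: 7+5 = 12
529–554: 11 = 11
Cheapest is 529–554 at 11 m.
So from 529 the first move is to 554.

554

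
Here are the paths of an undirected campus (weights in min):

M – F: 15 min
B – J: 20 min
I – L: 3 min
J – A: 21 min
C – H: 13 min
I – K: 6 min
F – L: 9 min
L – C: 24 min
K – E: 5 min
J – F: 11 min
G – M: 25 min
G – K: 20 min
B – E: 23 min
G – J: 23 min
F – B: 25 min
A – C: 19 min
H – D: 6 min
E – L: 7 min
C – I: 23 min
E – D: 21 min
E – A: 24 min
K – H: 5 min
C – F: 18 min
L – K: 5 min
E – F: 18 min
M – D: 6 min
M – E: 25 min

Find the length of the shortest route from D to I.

17 min

Shortest distances from D:
D: 0
H: 6  (via D)
M: 6  (via D)
K: 11  (via H)
E: 16  (via K)
L: 16  (via K)
I: 17  (via K)
Shortest route: D–H–K–I = 17 min.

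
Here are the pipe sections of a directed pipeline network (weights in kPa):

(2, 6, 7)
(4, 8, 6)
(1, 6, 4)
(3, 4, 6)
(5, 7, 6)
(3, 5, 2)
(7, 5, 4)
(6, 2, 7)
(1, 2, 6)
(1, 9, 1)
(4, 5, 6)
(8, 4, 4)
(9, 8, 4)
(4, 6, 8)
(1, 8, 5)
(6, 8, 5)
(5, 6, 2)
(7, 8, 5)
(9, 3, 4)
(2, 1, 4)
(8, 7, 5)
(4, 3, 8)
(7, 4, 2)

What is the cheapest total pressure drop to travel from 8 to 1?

22 kPa

Running Dijkstra from 8:
8: 0
4: 4  (via 8)
7: 5  (via 8)
5: 9  (via 7)
6: 11  (via 5)
3: 12  (via 4)
2: 18  (via 6)
1: 22  (via 2)
Shortest route: 8–7–5–6–2–1 = 22 kPa.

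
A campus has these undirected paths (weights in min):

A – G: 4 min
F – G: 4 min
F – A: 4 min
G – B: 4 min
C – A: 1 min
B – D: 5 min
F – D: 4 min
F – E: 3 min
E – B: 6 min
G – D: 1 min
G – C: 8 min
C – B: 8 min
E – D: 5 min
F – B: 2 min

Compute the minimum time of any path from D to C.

Candidate routes:
D → F → A → C: 4+4+1 = 9
D → G → C: 1+8 = 9
D → G → A → C: 1+4+1 = 6
Cheapest is D → G → A → C at 6 min.

6 min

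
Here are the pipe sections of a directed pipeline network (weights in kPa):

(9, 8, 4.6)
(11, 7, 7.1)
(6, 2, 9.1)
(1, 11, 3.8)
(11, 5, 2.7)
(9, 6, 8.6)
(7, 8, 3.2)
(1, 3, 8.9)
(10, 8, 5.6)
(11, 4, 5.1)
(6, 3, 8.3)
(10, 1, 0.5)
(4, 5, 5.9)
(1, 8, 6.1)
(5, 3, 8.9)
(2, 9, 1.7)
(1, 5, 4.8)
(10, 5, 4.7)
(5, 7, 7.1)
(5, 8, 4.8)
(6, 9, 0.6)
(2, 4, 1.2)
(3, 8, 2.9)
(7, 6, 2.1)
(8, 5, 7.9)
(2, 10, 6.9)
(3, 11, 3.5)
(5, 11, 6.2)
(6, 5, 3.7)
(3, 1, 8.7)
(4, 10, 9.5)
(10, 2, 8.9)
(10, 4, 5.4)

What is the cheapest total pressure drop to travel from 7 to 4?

12.4 kPa

Shortest distances from 7:
7: 0
6: 2.1  (via 7)
9: 2.7  (via 6)
8: 3.2  (via 7)
5: 5.8  (via 6)
3: 10.4  (via 6)
2: 11.2  (via 6)
11: 12  (via 5)
4: 12.4  (via 2)
Shortest route: 7 → 6 → 2 → 4 = 12.4 kPa.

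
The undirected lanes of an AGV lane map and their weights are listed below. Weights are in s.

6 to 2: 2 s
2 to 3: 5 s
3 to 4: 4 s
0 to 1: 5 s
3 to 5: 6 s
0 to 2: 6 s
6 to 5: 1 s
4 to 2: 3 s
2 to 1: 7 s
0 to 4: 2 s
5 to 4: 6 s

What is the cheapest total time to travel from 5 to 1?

Running Dijkstra from 5:
5: 0
6: 1  (via 5)
2: 3  (via 6)
3: 6  (via 5)
4: 6  (via 5)
0: 8  (via 4)
1: 10  (via 2)
Shortest route: 5 → 6 → 2 → 1 = 10 s.

10 s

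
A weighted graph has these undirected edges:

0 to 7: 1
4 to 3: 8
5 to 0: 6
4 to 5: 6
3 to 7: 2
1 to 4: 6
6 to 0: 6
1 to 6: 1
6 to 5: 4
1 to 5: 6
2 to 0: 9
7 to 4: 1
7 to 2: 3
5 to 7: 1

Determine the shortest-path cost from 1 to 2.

Running Dijkstra from 1:
1: 0
6: 1  (via 1)
5: 5  (via 6)
4: 6  (via 1)
7: 6  (via 5)
0: 7  (via 6)
3: 8  (via 7)
2: 9  (via 7)
Shortest route: 1–6–5–7–2 = 9.

9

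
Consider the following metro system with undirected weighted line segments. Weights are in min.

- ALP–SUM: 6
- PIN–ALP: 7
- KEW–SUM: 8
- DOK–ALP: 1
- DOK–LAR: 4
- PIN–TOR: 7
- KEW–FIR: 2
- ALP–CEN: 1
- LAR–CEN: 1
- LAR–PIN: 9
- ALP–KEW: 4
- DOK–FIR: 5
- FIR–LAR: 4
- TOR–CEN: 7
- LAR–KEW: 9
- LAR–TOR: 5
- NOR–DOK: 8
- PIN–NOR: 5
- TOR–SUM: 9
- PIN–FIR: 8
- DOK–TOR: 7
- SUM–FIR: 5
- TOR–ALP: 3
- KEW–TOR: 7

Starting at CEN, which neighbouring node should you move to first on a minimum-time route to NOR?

Compare a few routes:
CEN–LAR–DOK–NOR: 1+4+8 = 13
CEN–ALP–DOK–NOR: 1+1+8 = 10
Cheapest is CEN–ALP–DOK–NOR at 10 min.
So from CEN the first move is to ALP.

ALP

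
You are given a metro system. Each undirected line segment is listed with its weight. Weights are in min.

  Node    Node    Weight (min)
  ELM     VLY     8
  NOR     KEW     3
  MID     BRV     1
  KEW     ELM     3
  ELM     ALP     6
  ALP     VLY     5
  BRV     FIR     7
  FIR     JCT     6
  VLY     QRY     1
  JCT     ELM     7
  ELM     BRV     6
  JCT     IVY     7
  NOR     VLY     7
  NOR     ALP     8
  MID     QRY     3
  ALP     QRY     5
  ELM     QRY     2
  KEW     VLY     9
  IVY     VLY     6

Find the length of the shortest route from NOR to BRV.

Candidate routes:
NOR - KEW - ELM - BRV: 3+3+6 = 12
NOR - VLY - QRY - ELM - BRV: 7+1+2+6 = 16
The minimum is 12 min via NOR - KEW - ELM - BRV.

12 min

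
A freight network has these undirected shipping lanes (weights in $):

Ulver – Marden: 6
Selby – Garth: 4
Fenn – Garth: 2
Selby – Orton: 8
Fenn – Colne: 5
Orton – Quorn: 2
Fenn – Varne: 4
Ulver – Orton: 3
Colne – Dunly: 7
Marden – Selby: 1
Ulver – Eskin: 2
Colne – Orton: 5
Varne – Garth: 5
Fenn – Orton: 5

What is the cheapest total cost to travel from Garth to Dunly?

Enumerating some paths:
Garth–Fenn–Colne–Dunly: 2+5+7 = 14
Garth–Selby–Orton–Colne–Dunly: 4+8+5+7 = 24
Garth–Fenn–Orton–Colne–Dunly: 2+5+5+7 = 19
Garth–Varne–Fenn–Colne–Dunly: 5+4+5+7 = 21
The minimum is $14 via Garth–Fenn–Colne–Dunly.

$14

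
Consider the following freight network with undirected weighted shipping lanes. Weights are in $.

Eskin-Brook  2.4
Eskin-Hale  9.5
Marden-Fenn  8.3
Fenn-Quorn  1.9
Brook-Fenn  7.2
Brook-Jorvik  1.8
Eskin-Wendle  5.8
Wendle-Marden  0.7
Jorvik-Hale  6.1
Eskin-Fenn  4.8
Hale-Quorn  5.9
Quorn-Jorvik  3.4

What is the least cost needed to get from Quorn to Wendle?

$10.9

Enumerating some paths:
Quorn - Jorvik - Brook - Eskin - Wendle: 3.4+1.8+2.4+5.8 = 13.4
Quorn - Fenn - Eskin - Wendle: 1.9+4.8+5.8 = 12.5
Quorn - Fenn - Marden - Wendle: 1.9+8.3+0.7 = 10.9
Quorn - Fenn - Brook - Eskin - Wendle: 1.9+7.2+2.4+5.8 = 17.3
Cheapest is Quorn - Fenn - Marden - Wendle at $10.9.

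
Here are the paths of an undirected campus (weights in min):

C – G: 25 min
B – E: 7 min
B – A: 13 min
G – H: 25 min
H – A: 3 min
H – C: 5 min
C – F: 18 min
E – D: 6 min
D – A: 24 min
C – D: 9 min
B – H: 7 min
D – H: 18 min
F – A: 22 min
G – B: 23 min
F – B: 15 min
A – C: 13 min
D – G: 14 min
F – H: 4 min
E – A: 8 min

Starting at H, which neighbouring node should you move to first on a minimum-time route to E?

A

Compare a few routes:
H - A - E: 3+8 = 11
H - C - D - E: 5+9+6 = 20
H - B - E: 7+7 = 14
The minimum is 11 min via H - A - E.
So from H the first move is to A.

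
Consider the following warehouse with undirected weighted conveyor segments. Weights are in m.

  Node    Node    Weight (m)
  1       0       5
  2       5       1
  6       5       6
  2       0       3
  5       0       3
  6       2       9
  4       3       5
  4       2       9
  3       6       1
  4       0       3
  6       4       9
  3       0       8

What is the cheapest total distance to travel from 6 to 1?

14 m

Enumerating some paths:
6 → 3 → 0 → 1: 1+8+5 = 14
6 → 5 → 2 → 0 → 1: 6+1+3+5 = 15
The minimum is 14 m via 6 → 3 → 0 → 1.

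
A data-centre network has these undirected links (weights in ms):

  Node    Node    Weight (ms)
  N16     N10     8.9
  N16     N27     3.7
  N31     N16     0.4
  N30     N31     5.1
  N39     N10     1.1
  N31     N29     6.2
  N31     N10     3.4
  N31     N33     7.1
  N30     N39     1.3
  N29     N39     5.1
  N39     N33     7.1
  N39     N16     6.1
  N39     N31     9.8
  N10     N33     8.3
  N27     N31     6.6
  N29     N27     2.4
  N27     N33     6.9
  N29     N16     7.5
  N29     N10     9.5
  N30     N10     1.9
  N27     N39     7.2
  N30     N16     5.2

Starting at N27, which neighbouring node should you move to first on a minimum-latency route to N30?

N39

Compare a few routes:
N27 → N39 → N30: 7.2+1.3 = 8.5
N27 → N16 → N30: 3.7+5.2 = 8.9
N27 → N29 → N39 → N30: 2.4+5.1+1.3 = 8.8
The minimum is 8.5 ms via N27 → N39 → N30.
So from N27 the first move is to N39.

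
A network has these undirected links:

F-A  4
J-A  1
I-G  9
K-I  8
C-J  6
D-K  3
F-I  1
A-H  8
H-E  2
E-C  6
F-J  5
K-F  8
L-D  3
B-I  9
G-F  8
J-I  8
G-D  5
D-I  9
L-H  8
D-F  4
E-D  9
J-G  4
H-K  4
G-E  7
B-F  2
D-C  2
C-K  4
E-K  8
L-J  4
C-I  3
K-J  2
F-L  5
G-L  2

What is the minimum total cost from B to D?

Enumerating some paths:
B - F - I - C - D: 2+1+3+2 = 8
B - F - D: 2+4 = 6
Cheapest is B - F - D at 6.

6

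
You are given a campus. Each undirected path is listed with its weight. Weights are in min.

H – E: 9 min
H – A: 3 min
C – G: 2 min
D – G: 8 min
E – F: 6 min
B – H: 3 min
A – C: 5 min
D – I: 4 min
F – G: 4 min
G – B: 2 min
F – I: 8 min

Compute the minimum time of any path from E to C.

12 min

Shortest distances from E:
E: 0
F: 6  (via E)
H: 9  (via E)
G: 10  (via F)
A: 12  (via H)
B: 12  (via H)
C: 12  (via G)
Shortest route: E → F → G → C = 12 min.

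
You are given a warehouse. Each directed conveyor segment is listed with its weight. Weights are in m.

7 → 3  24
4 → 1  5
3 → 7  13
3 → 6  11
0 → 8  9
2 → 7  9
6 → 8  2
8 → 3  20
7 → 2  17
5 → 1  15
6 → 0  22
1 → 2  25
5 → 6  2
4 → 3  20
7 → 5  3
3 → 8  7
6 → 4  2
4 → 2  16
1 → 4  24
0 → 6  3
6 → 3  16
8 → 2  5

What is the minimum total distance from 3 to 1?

Candidate routes:
3 - 6 - 4 - 1: 11+2+5 = 18
3 - 7 - 5 - 6 - 4 - 1: 13+3+2+2+5 = 25
Cheapest is 3 - 6 - 4 - 1 at 18 m.

18 m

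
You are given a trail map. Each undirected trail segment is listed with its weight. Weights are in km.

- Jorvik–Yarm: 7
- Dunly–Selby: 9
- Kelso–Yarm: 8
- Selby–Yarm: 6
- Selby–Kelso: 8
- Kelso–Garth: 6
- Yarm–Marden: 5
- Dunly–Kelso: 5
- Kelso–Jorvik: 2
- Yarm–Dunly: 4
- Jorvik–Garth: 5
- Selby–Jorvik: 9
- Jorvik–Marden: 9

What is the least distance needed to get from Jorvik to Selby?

9 km

Running Dijkstra from Jorvik:
Jorvik: 0
Kelso: 2  (via Jorvik)
Garth: 5  (via Jorvik)
Dunly: 7  (via Kelso)
Yarm: 7  (via Jorvik)
Marden: 9  (via Jorvik)
Selby: 9  (via Jorvik)
Shortest route: Jorvik → Selby = 9 km.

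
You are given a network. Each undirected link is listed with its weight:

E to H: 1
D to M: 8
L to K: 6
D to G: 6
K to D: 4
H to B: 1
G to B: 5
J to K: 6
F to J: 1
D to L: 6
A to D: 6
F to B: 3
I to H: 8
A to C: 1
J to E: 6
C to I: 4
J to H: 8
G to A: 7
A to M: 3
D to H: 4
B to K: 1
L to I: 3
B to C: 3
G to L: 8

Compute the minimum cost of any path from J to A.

8

Compare a few routes:
J → F → B → C → A: 1+3+3+1 = 8
J → E → H → B → C → A: 6+1+1+3+1 = 12
J → K → B → C → A: 6+1+3+1 = 11
J → H → B → C → A: 8+1+3+1 = 13
The minimum is 8 via J → F → B → C → A.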